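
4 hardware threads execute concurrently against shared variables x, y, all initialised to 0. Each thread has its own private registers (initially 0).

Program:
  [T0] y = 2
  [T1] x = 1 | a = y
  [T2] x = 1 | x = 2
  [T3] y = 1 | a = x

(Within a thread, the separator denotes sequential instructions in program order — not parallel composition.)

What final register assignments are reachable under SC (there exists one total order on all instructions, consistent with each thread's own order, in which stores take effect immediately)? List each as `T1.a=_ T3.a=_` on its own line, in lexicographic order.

outcome vector order: (T1.a,T3.a)
|SC outcomes| = 8

T1.a=0 T3.a=1
T1.a=0 T3.a=2
T1.a=1 T3.a=0
T1.a=1 T3.a=1
T1.a=1 T3.a=2
T1.a=2 T3.a=0
T1.a=2 T3.a=1
T1.a=2 T3.a=2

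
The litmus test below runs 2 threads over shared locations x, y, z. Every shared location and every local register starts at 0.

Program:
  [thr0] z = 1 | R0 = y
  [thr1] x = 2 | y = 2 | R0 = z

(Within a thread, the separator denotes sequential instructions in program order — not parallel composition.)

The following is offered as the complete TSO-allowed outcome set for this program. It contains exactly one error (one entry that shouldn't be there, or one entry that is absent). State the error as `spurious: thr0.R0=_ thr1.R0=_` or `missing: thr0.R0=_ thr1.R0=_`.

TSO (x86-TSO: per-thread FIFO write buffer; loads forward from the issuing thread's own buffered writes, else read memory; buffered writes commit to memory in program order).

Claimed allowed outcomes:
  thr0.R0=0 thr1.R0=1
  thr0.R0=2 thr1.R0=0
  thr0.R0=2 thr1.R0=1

outcome vector order: (thr0.R0,thr1.R0)
TSO: 4 outcomes — {0/0, 0/1, 2/0, 2/1}
TSO∖claimed = {0/0}

missing: thr0.R0=0 thr1.R0=0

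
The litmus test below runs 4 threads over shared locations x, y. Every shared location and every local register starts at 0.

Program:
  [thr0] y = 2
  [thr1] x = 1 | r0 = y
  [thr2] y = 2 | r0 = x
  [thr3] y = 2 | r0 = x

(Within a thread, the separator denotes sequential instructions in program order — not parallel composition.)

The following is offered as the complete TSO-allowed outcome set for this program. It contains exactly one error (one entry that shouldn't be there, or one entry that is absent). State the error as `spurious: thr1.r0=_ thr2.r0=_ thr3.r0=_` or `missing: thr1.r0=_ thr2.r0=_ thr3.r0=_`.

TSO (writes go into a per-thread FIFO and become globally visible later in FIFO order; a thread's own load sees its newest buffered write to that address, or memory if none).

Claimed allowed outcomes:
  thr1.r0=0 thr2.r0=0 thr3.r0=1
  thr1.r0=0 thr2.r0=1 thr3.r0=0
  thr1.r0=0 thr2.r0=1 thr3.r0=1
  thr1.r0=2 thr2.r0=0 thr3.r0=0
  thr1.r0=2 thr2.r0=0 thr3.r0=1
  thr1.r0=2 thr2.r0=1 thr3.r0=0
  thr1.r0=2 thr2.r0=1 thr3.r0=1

outcome vector order: (thr1.r0,thr2.r0,thr3.r0)
TSO (8): (0,0,0), (0,0,1), (0,1,0), (0,1,1), (2,0,0), (2,0,1), (2,1,0), (2,1,1)
TSO∖claimed = {(0,0,0)}

missing: thr1.r0=0 thr2.r0=0 thr3.r0=0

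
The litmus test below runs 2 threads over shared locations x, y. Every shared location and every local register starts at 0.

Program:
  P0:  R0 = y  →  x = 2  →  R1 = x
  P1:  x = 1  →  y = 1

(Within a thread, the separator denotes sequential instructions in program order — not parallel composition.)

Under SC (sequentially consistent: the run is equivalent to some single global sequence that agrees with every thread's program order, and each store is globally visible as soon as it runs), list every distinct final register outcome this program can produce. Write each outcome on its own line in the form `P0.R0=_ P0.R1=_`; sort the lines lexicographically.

outcome vector order: (P0.R0,P0.R1)
|SC outcomes| = 3

P0.R0=0 P0.R1=1
P0.R0=0 P0.R1=2
P0.R0=1 P0.R1=2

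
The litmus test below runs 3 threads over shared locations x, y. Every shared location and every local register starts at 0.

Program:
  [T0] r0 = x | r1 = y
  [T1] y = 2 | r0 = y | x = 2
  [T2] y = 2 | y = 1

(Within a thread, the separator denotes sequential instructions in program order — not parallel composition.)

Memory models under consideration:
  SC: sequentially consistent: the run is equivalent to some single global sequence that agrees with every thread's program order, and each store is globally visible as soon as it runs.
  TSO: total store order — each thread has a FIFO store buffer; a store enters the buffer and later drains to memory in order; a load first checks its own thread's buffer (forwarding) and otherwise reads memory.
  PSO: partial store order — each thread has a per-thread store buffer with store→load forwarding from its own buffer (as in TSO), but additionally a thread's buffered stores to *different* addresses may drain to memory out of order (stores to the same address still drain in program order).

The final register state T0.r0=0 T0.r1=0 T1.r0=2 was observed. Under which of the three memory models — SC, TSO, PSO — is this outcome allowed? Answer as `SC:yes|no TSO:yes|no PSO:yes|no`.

outcome vector order: (T0.r0,T0.r1,T1.r0)
under SC → (0,0,1), (0,0,2), (0,1,1), (0,1,2), (0,2,1), (0,2,2), (2,1,1), (2,1,2), (2,2,2)
under TSO → (0,0,1), (0,0,2), (0,1,1), (0,1,2), (0,2,1), (0,2,2), (2,1,1), (2,1,2), (2,2,2)
under PSO → (0,0,1), (0,0,2), (0,1,1), (0,1,2), (0,2,1), (0,2,2), (2,0,2), (2,1,1), (2,1,2), (2,2,2)
target (0,0,2) ∈ {SC,TSO,PSO}

SC:yes TSO:yes PSO:yes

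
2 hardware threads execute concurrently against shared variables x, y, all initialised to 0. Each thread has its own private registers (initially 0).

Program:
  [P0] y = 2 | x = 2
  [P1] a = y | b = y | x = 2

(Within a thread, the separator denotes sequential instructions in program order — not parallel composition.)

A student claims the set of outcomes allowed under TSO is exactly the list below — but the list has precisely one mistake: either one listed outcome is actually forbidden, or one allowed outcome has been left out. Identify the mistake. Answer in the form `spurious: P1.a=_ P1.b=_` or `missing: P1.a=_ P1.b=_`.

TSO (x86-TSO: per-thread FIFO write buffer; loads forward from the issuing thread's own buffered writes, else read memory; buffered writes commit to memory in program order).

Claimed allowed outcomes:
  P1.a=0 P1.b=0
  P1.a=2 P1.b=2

missing: P1.a=0 P1.b=2

outcome vector order: (P1.a,P1.b)
TSO (3): <0 0> <0 2> <2 2>
TSO∖claimed = {<0 2>}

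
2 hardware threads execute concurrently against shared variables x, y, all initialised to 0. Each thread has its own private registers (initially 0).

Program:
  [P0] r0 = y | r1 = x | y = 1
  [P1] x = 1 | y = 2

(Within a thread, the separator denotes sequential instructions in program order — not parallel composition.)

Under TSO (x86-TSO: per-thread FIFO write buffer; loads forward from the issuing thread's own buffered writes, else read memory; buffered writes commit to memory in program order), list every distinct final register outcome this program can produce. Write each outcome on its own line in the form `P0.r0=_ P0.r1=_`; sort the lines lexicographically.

P0.r0=0 P0.r1=0
P0.r0=0 P0.r1=1
P0.r0=2 P0.r1=1

outcome vector order: (P0.r0,P0.r1)
|TSO outcomes| = 3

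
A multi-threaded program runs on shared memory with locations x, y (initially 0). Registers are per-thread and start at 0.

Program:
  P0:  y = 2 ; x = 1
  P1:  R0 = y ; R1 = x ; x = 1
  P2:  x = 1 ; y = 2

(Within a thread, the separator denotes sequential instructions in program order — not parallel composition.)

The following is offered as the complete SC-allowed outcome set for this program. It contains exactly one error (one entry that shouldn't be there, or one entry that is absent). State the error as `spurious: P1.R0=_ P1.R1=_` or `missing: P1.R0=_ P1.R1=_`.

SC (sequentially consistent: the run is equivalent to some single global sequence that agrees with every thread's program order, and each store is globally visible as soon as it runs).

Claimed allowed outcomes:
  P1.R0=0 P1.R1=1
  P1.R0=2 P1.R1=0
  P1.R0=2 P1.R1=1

outcome vector order: (P1.R0,P1.R1)
SC: 4 outcomes — {<0 0> <0 1> <2 0> <2 1>}
SC∖claimed = {<0 0>}

missing: P1.R0=0 P1.R1=0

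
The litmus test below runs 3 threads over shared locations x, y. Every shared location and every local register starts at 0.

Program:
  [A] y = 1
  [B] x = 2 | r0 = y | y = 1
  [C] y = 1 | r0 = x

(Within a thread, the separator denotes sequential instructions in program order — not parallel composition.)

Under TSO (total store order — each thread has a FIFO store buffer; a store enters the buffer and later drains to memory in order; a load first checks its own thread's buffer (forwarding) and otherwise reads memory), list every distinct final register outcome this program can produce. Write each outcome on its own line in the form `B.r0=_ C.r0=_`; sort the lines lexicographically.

B.r0=0 C.r0=0
B.r0=0 C.r0=2
B.r0=1 C.r0=0
B.r0=1 C.r0=2

outcome vector order: (B.r0,C.r0)
|TSO outcomes| = 4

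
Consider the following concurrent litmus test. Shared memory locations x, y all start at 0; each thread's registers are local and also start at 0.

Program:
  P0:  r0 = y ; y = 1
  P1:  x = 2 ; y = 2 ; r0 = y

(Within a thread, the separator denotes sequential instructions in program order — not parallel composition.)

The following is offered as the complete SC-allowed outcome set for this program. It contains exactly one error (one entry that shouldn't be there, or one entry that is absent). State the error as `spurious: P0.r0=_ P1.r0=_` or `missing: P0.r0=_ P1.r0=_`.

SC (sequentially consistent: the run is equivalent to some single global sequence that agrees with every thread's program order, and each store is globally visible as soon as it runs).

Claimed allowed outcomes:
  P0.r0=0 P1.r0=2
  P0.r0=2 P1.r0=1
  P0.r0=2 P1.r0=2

outcome vector order: (P0.r0,P1.r0)
[SC] allowed = {0/1, 0/2, 2/1, 2/2}
SC∖claimed = {0/1}

missing: P0.r0=0 P1.r0=1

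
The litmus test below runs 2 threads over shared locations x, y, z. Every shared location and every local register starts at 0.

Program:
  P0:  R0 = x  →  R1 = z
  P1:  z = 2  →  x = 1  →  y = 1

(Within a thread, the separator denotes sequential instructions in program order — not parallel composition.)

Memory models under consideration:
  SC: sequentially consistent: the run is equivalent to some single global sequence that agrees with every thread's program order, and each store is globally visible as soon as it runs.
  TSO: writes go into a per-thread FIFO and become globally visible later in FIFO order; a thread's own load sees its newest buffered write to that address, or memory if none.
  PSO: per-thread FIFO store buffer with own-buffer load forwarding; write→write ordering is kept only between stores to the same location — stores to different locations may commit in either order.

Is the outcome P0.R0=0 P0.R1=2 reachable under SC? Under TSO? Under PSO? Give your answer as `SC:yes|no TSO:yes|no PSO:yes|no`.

SC:yes TSO:yes PSO:yes

outcome vector order: (P0.R0,P0.R1)
[SC] allowed = {0/0 0/2 1/2}
[TSO] allowed = {0/0 0/2 1/2}
[PSO] allowed = {0/0 0/2 1/0 1/2}
target 0/2 ∈ {SC,TSO,PSO}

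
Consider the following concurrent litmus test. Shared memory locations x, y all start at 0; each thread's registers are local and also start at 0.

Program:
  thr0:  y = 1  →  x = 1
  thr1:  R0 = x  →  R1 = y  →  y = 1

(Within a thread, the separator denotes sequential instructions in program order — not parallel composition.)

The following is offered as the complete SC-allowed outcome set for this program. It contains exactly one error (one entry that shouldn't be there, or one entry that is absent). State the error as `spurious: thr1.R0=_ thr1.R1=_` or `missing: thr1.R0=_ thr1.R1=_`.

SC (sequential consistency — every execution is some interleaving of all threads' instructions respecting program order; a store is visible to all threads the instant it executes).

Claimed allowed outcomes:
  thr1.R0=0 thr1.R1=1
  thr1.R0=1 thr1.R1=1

missing: thr1.R0=0 thr1.R1=0

outcome vector order: (thr1.R0,thr1.R1)
SC (3): <0 0>; <0 1>; <1 1>
SC∖claimed = {<0 0>}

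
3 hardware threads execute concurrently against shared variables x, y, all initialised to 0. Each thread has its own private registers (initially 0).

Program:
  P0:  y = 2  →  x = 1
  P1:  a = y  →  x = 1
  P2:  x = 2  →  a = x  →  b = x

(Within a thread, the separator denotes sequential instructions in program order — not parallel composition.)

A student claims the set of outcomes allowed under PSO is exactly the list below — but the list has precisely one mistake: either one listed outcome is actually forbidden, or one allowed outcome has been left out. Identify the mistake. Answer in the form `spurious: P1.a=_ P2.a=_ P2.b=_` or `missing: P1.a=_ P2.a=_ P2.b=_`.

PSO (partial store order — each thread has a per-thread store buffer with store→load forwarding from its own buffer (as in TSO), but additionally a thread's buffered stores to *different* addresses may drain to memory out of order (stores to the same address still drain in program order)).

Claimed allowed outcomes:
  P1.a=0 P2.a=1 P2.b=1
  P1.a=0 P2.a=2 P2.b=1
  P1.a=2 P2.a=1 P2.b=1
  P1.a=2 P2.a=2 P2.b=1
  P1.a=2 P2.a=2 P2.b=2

outcome vector order: (P1.a,P2.a,P2.b)
PSO (6): 011 021 022 211 221 222
PSO∖claimed = {022}

missing: P1.a=0 P2.a=2 P2.b=2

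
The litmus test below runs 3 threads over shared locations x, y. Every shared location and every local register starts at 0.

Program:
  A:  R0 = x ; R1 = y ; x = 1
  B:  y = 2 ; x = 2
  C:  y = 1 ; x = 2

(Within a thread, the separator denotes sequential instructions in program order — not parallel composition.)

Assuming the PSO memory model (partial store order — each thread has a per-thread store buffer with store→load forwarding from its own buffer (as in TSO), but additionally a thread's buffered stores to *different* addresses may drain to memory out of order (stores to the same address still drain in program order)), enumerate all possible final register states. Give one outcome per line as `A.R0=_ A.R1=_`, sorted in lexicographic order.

outcome vector order: (A.R0,A.R1)
|PSO outcomes| = 6

A.R0=0 A.R1=0
A.R0=0 A.R1=1
A.R0=0 A.R1=2
A.R0=2 A.R1=0
A.R0=2 A.R1=1
A.R0=2 A.R1=2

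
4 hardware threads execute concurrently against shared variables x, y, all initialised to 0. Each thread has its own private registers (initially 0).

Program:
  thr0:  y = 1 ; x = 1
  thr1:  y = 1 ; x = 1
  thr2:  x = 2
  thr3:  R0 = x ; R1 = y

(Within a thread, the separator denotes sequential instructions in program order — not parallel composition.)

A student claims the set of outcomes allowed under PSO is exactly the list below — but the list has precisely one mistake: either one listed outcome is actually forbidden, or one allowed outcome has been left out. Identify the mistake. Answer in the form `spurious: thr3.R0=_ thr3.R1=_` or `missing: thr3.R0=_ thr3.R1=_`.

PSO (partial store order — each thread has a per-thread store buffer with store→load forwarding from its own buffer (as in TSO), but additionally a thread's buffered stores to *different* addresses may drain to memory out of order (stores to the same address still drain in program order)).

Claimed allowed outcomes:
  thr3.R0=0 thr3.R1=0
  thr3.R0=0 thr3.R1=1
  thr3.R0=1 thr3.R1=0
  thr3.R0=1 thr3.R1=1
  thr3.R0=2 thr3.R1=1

outcome vector order: (thr3.R0,thr3.R1)
PSO (6): <0 0> <0 1> <1 0> <1 1> <2 0> <2 1>
PSO∖claimed = {<2 0>}

missing: thr3.R0=2 thr3.R1=0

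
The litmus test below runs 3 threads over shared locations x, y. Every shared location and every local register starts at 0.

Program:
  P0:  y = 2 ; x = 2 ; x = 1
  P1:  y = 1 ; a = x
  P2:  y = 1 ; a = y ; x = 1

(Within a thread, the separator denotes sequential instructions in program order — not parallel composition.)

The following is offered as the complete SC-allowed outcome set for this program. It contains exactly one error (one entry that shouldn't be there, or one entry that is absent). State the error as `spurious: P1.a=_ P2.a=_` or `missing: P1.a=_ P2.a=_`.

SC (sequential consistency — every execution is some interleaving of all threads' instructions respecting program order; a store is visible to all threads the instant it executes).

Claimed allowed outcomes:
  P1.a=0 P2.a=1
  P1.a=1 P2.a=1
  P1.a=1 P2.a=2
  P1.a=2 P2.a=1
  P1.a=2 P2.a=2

missing: P1.a=0 P2.a=2

outcome vector order: (P1.a,P2.a)
[SC] allowed = {<0 1> <0 2> <1 1> <1 2> <2 1> <2 2>}
SC∖claimed = {<0 2>}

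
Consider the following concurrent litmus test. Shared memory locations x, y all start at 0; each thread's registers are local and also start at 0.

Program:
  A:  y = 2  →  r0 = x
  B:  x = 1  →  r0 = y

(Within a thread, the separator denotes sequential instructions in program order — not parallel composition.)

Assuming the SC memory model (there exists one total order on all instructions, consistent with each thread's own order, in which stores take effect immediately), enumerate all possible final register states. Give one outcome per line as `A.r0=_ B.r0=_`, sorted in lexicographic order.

outcome vector order: (A.r0,B.r0)
|SC outcomes| = 3

A.r0=0 B.r0=2
A.r0=1 B.r0=0
A.r0=1 B.r0=2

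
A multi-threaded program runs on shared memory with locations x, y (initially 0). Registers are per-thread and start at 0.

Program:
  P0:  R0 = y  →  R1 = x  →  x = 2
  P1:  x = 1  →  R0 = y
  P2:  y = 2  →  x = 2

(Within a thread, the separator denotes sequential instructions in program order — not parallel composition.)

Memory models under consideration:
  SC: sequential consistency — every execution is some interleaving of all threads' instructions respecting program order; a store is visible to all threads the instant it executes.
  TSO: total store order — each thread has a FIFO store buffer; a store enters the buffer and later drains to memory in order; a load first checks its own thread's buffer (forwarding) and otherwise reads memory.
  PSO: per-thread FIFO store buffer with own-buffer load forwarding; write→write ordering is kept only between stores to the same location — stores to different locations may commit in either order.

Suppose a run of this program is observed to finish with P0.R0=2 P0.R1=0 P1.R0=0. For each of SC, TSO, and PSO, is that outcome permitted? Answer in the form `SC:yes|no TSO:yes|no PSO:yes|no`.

SC:no TSO:yes PSO:yes

outcome vector order: (P0.R0,P0.R1,P1.R0)
under SC → <0 0 0>, <0 0 2>, <0 1 0>, <0 1 2>, <0 2 0>, <0 2 2>, <2 0 2>, <2 1 0>, <2 1 2>, <2 2 0>, <2 2 2>
under TSO → <0 0 0>, <0 0 2>, <0 1 0>, <0 1 2>, <0 2 0>, <0 2 2>, <2 0 0>, <2 0 2>, <2 1 0>, <2 1 2>, <2 2 0>, <2 2 2>
under PSO → <0 0 0>, <0 0 2>, <0 1 0>, <0 1 2>, <0 2 0>, <0 2 2>, <2 0 0>, <2 0 2>, <2 1 0>, <2 1 2>, <2 2 0>, <2 2 2>
target <2 0 0> ∈ {TSO,PSO}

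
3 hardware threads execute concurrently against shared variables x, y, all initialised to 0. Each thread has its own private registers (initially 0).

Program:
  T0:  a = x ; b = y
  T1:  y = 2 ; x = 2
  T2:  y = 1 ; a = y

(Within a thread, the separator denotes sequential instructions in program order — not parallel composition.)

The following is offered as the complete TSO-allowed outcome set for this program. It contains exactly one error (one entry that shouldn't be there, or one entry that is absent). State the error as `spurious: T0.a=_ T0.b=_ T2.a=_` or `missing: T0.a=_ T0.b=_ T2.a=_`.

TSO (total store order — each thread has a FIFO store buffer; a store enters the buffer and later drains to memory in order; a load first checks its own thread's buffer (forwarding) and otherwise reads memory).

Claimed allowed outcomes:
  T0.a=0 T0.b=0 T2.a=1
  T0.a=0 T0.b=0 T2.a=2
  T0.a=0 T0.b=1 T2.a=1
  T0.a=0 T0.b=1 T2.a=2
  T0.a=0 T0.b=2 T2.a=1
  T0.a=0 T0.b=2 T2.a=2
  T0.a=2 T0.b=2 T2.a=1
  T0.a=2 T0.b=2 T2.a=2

missing: T0.a=2 T0.b=1 T2.a=1

outcome vector order: (T0.a,T0.b,T2.a)
TSO: 9 outcomes — {0/0/1, 0/0/2, 0/1/1, 0/1/2, 0/2/1, 0/2/2, 2/1/1, 2/2/1, 2/2/2}
TSO∖claimed = {2/1/1}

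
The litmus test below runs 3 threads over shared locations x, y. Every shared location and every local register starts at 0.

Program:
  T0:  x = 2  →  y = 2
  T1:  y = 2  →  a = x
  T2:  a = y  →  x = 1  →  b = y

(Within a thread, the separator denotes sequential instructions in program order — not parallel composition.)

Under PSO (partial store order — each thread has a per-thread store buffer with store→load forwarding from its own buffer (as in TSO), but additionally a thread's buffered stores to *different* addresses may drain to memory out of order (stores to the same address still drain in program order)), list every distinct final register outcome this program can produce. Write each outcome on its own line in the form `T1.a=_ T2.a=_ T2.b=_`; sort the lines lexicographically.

outcome vector order: (T1.a,T2.a,T2.b)
|PSO outcomes| = 9

T1.a=0 T2.a=0 T2.b=0
T1.a=0 T2.a=0 T2.b=2
T1.a=0 T2.a=2 T2.b=2
T1.a=1 T2.a=0 T2.b=0
T1.a=1 T2.a=0 T2.b=2
T1.a=1 T2.a=2 T2.b=2
T1.a=2 T2.a=0 T2.b=0
T1.a=2 T2.a=0 T2.b=2
T1.a=2 T2.a=2 T2.b=2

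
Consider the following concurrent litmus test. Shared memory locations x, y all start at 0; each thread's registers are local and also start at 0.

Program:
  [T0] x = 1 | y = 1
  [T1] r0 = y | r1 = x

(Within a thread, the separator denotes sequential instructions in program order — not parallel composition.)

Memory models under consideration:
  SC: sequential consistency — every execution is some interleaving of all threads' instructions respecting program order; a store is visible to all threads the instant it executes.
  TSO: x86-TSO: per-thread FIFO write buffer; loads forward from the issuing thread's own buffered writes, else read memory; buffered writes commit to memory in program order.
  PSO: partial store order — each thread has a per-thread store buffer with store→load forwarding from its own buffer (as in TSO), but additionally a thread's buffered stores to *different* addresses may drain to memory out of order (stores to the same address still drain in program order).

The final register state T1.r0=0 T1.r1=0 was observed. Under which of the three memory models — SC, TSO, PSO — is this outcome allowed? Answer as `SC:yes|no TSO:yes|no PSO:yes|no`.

outcome vector order: (T1.r0,T1.r1)
[SC] allowed = {(0,0), (0,1), (1,1)}
[TSO] allowed = {(0,0), (0,1), (1,1)}
[PSO] allowed = {(0,0), (0,1), (1,0), (1,1)}
target (0,0) ∈ {SC,TSO,PSO}

SC:yes TSO:yes PSO:yes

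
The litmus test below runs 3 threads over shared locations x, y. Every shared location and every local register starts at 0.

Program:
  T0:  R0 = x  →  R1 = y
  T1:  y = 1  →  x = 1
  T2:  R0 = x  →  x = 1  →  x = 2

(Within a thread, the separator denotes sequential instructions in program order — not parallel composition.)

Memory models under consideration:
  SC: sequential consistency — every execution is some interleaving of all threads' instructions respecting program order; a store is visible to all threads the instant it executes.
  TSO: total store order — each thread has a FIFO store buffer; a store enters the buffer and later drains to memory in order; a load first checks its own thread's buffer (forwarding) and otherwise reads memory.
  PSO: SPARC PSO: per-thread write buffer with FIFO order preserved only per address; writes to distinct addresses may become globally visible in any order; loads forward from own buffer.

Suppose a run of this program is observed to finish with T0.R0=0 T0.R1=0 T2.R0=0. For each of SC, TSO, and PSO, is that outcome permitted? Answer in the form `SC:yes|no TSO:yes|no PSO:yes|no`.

outcome vector order: (T0.R0,T0.R1,T2.R0)
[SC] allowed = {0/0/0 0/0/1 0/1/0 0/1/1 1/0/0 1/1/0 1/1/1 2/0/0 2/1/0 2/1/1}
[TSO] allowed = {0/0/0 0/0/1 0/1/0 0/1/1 1/0/0 1/1/0 1/1/1 2/0/0 2/1/0 2/1/1}
[PSO] allowed = {0/0/0 0/0/1 0/1/0 0/1/1 1/0/0 1/0/1 1/1/0 1/1/1 2/0/0 2/0/1 2/1/0 2/1/1}
target 0/0/0 ∈ {SC,TSO,PSO}

SC:yes TSO:yes PSO:yes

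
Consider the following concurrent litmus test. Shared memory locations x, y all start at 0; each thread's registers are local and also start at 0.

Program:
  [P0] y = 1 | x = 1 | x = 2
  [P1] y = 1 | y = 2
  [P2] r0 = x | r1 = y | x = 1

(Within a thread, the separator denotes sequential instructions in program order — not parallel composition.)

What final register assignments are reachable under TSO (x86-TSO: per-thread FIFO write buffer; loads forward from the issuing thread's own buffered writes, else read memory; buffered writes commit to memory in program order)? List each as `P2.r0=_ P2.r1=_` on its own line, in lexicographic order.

P2.r0=0 P2.r1=0
P2.r0=0 P2.r1=1
P2.r0=0 P2.r1=2
P2.r0=1 P2.r1=1
P2.r0=1 P2.r1=2
P2.r0=2 P2.r1=1
P2.r0=2 P2.r1=2

outcome vector order: (P2.r0,P2.r1)
|TSO outcomes| = 7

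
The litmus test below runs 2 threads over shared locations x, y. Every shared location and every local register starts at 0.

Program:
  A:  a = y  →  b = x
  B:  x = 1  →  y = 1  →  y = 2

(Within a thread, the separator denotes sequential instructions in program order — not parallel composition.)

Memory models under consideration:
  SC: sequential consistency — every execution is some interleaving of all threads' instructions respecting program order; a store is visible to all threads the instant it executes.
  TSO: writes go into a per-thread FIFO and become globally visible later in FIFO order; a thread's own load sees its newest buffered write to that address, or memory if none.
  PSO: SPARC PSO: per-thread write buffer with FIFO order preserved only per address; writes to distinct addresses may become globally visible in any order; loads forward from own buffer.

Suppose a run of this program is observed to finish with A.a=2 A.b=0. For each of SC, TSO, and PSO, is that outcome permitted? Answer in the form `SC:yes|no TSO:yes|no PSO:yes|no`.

SC:no TSO:no PSO:yes

outcome vector order: (A.a,A.b)
under SC → (0,0) (0,1) (1,1) (2,1)
under TSO → (0,0) (0,1) (1,1) (2,1)
under PSO → (0,0) (0,1) (1,0) (1,1) (2,0) (2,1)
target (2,0) ∈ {PSO}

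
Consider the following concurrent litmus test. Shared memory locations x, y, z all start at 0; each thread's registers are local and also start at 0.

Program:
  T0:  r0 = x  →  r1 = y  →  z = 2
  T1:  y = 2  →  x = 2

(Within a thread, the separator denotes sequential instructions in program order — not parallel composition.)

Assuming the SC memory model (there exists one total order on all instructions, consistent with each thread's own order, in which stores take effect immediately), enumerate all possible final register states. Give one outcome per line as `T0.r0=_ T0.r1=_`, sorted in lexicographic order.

T0.r0=0 T0.r1=0
T0.r0=0 T0.r1=2
T0.r0=2 T0.r1=2

outcome vector order: (T0.r0,T0.r1)
|SC outcomes| = 3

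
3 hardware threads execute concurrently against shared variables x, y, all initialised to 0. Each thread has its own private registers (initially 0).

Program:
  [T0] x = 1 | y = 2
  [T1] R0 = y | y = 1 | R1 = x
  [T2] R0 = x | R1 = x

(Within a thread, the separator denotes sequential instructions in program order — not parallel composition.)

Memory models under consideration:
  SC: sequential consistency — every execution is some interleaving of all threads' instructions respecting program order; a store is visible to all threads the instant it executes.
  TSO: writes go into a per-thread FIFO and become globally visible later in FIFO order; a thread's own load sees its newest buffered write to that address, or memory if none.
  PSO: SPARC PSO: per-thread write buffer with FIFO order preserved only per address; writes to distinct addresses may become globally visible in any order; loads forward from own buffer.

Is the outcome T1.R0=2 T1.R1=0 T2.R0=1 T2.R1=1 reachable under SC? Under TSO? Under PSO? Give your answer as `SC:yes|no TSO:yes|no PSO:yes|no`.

outcome vector order: (T1.R0,T1.R1,T2.R0,T2.R1)
SC: 9 outcomes — {0/0/0/0 0/0/0/1 0/0/1/1 0/1/0/0 0/1/0/1 0/1/1/1 2/1/0/0 2/1/0/1 2/1/1/1}
TSO: 9 outcomes — {0/0/0/0 0/0/0/1 0/0/1/1 0/1/0/0 0/1/0/1 0/1/1/1 2/1/0/0 2/1/0/1 2/1/1/1}
PSO: 12 outcomes — {0/0/0/0 0/0/0/1 0/0/1/1 0/1/0/0 0/1/0/1 0/1/1/1 2/0/0/0 2/0/0/1 2/0/1/1 2/1/0/0 2/1/0/1 2/1/1/1}
target 2/0/1/1 ∈ {PSO}

SC:no TSO:no PSO:yes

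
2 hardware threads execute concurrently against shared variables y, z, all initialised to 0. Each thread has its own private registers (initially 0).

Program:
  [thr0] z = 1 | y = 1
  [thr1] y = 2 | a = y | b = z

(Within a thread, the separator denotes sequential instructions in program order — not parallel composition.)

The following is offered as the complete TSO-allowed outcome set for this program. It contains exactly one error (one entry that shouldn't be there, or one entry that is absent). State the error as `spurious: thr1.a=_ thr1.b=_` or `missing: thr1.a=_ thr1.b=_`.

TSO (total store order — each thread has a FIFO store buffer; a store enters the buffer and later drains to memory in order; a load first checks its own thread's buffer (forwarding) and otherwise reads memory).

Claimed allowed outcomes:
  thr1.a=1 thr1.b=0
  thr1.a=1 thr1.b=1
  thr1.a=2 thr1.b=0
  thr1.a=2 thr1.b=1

outcome vector order: (thr1.a,thr1.b)
TSO: 3 outcomes — {1/1 2/0 2/1}
claimed∖TSO = {1/0}

spurious: thr1.a=1 thr1.b=0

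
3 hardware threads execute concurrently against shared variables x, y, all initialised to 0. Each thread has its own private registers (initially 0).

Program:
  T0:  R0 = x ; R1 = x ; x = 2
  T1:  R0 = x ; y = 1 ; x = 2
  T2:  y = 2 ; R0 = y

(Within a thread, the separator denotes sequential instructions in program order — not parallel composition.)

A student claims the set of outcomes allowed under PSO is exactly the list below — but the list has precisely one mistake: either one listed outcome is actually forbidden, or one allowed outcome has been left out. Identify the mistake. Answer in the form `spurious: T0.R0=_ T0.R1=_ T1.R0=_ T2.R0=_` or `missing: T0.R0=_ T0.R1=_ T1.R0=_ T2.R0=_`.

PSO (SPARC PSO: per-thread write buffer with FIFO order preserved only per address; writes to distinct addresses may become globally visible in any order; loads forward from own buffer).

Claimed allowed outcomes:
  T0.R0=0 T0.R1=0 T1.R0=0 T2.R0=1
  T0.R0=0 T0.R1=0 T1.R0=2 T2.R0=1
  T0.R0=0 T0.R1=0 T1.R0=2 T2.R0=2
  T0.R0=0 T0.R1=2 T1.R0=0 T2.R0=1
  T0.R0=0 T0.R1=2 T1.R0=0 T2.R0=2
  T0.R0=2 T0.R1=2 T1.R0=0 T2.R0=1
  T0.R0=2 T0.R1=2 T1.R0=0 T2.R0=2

outcome vector order: (T0.R0,T0.R1,T1.R0,T2.R0)
[PSO] allowed = {0001, 0002, 0021, 0022, 0201, 0202, 2201, 2202}
PSO∖claimed = {0002}

missing: T0.R0=0 T0.R1=0 T1.R0=0 T2.R0=2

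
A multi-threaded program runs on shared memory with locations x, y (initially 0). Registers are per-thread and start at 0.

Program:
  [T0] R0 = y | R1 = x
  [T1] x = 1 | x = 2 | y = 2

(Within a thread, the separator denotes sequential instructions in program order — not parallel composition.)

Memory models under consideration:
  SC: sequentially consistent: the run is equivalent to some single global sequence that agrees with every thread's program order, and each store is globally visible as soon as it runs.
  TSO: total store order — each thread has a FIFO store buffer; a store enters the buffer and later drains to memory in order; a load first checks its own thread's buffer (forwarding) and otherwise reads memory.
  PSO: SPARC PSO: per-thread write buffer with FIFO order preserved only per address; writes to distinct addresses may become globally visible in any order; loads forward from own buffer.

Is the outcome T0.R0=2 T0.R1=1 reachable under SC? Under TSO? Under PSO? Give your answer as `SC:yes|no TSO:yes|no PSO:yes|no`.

SC:no TSO:no PSO:yes

outcome vector order: (T0.R0,T0.R1)
SC: 4 outcomes — {0/0 0/1 0/2 2/2}
TSO: 4 outcomes — {0/0 0/1 0/2 2/2}
PSO: 6 outcomes — {0/0 0/1 0/2 2/0 2/1 2/2}
target 2/1 ∈ {PSO}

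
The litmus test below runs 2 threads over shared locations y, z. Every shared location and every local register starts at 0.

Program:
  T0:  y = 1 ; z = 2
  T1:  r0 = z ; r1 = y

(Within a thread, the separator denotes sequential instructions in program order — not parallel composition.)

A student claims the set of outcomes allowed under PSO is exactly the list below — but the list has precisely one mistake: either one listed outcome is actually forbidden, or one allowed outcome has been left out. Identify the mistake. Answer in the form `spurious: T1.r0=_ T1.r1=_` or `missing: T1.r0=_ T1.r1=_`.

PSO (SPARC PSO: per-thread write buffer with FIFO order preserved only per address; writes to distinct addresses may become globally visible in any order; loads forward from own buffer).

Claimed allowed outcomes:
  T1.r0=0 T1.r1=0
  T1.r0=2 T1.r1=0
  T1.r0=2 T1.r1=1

outcome vector order: (T1.r0,T1.r1)
PSO (4): 00 01 20 21
PSO∖claimed = {01}

missing: T1.r0=0 T1.r1=1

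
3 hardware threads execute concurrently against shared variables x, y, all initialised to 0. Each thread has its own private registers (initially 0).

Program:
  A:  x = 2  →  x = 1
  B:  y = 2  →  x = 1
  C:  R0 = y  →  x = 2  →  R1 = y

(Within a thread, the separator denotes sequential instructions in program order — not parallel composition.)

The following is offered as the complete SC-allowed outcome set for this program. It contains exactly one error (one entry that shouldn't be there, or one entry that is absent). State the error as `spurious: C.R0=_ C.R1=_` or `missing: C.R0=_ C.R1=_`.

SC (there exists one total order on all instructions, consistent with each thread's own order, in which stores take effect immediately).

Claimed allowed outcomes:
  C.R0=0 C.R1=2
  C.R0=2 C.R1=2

outcome vector order: (C.R0,C.R1)
under SC → <0 0>; <0 2>; <2 2>
SC∖claimed = {<0 0>}

missing: C.R0=0 C.R1=0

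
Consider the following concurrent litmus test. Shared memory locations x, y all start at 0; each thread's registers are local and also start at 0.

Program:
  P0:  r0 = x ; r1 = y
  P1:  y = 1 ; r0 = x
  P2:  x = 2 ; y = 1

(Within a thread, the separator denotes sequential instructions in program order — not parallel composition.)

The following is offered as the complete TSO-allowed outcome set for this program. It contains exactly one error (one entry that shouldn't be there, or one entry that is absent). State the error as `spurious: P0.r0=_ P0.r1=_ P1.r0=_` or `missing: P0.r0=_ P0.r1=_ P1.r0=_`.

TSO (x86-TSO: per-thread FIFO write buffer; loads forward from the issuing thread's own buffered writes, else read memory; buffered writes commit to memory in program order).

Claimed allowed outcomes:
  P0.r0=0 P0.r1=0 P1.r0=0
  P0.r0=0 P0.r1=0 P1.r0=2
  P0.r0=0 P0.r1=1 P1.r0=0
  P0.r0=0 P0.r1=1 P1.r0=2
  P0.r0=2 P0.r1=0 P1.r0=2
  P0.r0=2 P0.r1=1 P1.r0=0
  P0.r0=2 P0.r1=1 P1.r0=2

outcome vector order: (P0.r0,P0.r1,P1.r0)
[TSO] allowed = {<0 0 0>, <0 0 2>, <0 1 0>, <0 1 2>, <2 0 0>, <2 0 2>, <2 1 0>, <2 1 2>}
TSO∖claimed = {<2 0 0>}

missing: P0.r0=2 P0.r1=0 P1.r0=0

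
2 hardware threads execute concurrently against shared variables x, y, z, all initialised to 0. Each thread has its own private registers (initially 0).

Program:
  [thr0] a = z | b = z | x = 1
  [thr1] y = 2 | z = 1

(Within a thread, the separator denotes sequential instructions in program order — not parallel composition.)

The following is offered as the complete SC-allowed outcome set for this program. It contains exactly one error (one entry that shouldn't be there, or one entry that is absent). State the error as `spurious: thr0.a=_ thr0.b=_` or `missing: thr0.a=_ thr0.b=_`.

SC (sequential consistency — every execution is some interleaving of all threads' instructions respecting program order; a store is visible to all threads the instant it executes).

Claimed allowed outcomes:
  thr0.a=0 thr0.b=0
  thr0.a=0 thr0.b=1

missing: thr0.a=1 thr0.b=1

outcome vector order: (thr0.a,thr0.b)
[SC] allowed = {0/0, 0/1, 1/1}
SC∖claimed = {1/1}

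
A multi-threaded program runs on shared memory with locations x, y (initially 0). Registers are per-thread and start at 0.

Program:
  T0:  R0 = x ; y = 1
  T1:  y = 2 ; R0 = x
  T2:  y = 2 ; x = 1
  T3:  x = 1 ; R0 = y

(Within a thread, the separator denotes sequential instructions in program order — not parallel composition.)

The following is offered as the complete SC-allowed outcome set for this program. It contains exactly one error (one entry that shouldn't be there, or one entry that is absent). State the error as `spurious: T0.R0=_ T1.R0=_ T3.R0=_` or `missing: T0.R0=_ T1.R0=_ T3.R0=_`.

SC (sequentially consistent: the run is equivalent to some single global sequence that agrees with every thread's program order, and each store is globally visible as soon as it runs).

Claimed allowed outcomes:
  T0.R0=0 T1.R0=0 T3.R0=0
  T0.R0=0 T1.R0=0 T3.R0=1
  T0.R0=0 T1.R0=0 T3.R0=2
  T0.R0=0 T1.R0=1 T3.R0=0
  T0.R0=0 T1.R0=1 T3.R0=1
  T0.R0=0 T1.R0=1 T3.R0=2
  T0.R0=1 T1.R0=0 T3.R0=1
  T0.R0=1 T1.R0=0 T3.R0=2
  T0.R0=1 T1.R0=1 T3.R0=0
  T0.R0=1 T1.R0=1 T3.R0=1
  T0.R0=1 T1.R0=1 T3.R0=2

outcome vector order: (T0.R0,T1.R0,T3.R0)
[SC] allowed = {001, 002, 010, 011, 012, 101, 102, 110, 111, 112}
claimed∖SC = {000}

spurious: T0.R0=0 T1.R0=0 T3.R0=0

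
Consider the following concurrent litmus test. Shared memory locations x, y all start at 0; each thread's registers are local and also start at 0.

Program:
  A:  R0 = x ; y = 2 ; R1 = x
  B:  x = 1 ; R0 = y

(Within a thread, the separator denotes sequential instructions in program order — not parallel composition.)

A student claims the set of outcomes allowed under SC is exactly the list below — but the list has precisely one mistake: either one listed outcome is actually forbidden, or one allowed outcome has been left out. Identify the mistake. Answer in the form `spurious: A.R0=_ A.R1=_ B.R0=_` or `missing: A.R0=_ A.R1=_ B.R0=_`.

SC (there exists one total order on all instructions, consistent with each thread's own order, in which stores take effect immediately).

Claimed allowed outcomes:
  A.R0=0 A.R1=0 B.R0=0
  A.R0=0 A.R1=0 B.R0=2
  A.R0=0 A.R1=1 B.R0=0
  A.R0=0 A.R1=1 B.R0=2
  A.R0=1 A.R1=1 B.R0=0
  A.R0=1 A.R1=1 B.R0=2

outcome vector order: (A.R0,A.R1,B.R0)
SC (5): 0/0/2, 0/1/0, 0/1/2, 1/1/0, 1/1/2
claimed∖SC = {0/0/0}

spurious: A.R0=0 A.R1=0 B.R0=0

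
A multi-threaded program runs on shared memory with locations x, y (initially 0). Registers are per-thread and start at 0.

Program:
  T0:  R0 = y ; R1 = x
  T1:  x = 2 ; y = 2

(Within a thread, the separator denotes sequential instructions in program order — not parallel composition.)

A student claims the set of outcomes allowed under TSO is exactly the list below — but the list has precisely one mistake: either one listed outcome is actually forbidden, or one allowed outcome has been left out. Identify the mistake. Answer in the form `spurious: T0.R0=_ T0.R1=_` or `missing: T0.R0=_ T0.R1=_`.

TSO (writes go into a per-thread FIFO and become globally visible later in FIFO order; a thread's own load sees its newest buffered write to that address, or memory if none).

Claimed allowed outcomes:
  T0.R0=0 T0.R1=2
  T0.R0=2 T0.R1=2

missing: T0.R0=0 T0.R1=0

outcome vector order: (T0.R0,T0.R1)
TSO: 3 outcomes — {00; 02; 22}
TSO∖claimed = {00}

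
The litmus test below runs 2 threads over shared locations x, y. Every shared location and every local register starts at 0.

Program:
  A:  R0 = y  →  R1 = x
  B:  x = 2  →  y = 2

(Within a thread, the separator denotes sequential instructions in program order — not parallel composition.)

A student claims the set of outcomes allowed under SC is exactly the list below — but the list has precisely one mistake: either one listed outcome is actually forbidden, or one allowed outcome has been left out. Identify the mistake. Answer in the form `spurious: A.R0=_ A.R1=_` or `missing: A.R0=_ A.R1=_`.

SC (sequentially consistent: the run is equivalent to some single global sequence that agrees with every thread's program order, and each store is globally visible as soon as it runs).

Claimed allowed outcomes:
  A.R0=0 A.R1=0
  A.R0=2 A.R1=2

outcome vector order: (A.R0,A.R1)
[SC] allowed = {(0,0) (0,2) (2,2)}
SC∖claimed = {(0,2)}

missing: A.R0=0 A.R1=2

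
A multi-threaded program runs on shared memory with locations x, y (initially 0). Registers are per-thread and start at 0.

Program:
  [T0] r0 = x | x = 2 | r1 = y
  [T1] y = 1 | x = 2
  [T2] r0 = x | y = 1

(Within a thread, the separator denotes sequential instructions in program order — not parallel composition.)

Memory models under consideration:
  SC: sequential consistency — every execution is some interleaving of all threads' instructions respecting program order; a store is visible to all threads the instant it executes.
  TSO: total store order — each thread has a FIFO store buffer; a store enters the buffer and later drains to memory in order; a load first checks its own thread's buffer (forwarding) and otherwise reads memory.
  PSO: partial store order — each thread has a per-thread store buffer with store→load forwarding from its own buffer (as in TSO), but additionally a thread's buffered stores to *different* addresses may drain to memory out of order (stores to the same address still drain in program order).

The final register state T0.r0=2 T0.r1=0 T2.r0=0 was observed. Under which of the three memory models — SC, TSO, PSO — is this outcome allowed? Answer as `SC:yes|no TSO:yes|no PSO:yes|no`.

SC:no TSO:no PSO:yes

outcome vector order: (T0.r0,T0.r1,T2.r0)
[SC] allowed = {0/0/0; 0/0/2; 0/1/0; 0/1/2; 2/1/0; 2/1/2}
[TSO] allowed = {0/0/0; 0/0/2; 0/1/0; 0/1/2; 2/1/0; 2/1/2}
[PSO] allowed = {0/0/0; 0/0/2; 0/1/0; 0/1/2; 2/0/0; 2/0/2; 2/1/0; 2/1/2}
target 2/0/0 ∈ {PSO}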